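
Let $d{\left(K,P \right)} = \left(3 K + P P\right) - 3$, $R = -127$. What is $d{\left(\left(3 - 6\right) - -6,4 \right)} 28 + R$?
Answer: $489$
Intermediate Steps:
$d{\left(K,P \right)} = -3 + P^{2} + 3 K$ ($d{\left(K,P \right)} = \left(3 K + P^{2}\right) - 3 = \left(P^{2} + 3 K\right) - 3 = -3 + P^{2} + 3 K$)
$d{\left(\left(3 - 6\right) - -6,4 \right)} 28 + R = \left(-3 + 4^{2} + 3 \left(\left(3 - 6\right) - -6\right)\right) 28 - 127 = \left(-3 + 16 + 3 \left(\left(3 - 6\right) + 6\right)\right) 28 - 127 = \left(-3 + 16 + 3 \left(-3 + 6\right)\right) 28 - 127 = \left(-3 + 16 + 3 \cdot 3\right) 28 - 127 = \left(-3 + 16 + 9\right) 28 - 127 = 22 \cdot 28 - 127 = 616 - 127 = 489$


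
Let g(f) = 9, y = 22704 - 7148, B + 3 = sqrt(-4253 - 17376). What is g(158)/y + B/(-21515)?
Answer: 240303/334687340 - I*sqrt(21629)/21515 ≈ 0.00071799 - 0.0068356*I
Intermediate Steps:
B = -3 + I*sqrt(21629) (B = -3 + sqrt(-4253 - 17376) = -3 + sqrt(-21629) = -3 + I*sqrt(21629) ≈ -3.0 + 147.07*I)
y = 15556
g(158)/y + B/(-21515) = 9/15556 + (-3 + I*sqrt(21629))/(-21515) = 9*(1/15556) + (-3 + I*sqrt(21629))*(-1/21515) = 9/15556 + (3/21515 - I*sqrt(21629)/21515) = 240303/334687340 - I*sqrt(21629)/21515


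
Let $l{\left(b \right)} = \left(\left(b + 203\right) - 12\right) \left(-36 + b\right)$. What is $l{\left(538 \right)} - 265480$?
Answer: $100478$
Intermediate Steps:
$l{\left(b \right)} = \left(-36 + b\right) \left(191 + b\right)$ ($l{\left(b \right)} = \left(\left(203 + b\right) - 12\right) \left(-36 + b\right) = \left(191 + b\right) \left(-36 + b\right) = \left(-36 + b\right) \left(191 + b\right)$)
$l{\left(538 \right)} - 265480 = \left(-6876 + 538^{2} + 155 \cdot 538\right) - 265480 = \left(-6876 + 289444 + 83390\right) - 265480 = 365958 - 265480 = 100478$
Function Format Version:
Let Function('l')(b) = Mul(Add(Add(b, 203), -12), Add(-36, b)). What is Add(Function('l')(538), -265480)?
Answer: 100478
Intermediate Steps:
Function('l')(b) = Mul(Add(-36, b), Add(191, b)) (Function('l')(b) = Mul(Add(Add(203, b), -12), Add(-36, b)) = Mul(Add(191, b), Add(-36, b)) = Mul(Add(-36, b), Add(191, b)))
Add(Function('l')(538), -265480) = Add(Add(-6876, Pow(538, 2), Mul(155, 538)), -265480) = Add(Add(-6876, 289444, 83390), -265480) = Add(365958, -265480) = 100478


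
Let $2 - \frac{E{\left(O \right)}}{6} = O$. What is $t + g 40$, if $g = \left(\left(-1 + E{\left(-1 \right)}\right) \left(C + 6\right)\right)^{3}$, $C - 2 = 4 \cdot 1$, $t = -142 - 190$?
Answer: $339586228$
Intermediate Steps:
$E{\left(O \right)} = 12 - 6 O$
$t = -332$ ($t = -142 - 190 = -332$)
$C = 6$ ($C = 2 + 4 \cdot 1 = 2 + 4 = 6$)
$g = 8489664$ ($g = \left(\left(-1 + \left(12 - -6\right)\right) \left(6 + 6\right)\right)^{3} = \left(\left(-1 + \left(12 + 6\right)\right) 12\right)^{3} = \left(\left(-1 + 18\right) 12\right)^{3} = \left(17 \cdot 12\right)^{3} = 204^{3} = 8489664$)
$t + g 40 = -332 + 8489664 \cdot 40 = -332 + 339586560 = 339586228$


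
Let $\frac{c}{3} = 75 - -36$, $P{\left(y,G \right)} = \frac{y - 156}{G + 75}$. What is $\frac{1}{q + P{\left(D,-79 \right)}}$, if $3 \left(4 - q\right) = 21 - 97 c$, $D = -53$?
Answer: $\frac{4}{43265} \approx 9.2453 \cdot 10^{-5}$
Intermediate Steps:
$P{\left(y,G \right)} = \frac{-156 + y}{75 + G}$
$c = 333$ ($c = 3 \left(75 - -36\right) = 3 \left(75 + 36\right) = 3 \cdot 111 = 333$)
$q = 10764$ ($q = 4 - \frac{21 - 32301}{3} = 4 - -10760 = 4 + 10760 = 10764$)
$\frac{1}{q + P{\left(D,-79 \right)}} = \frac{1}{10764 + \frac{-156 - 53}{75 - 79}} = \frac{1}{10764 + \frac{1}{-4} \left(-209\right)} = \frac{1}{10764 - - \frac{209}{4}} = \frac{1}{10764 + \frac{209}{4}} = \frac{1}{\frac{43265}{4}} = \frac{4}{43265}$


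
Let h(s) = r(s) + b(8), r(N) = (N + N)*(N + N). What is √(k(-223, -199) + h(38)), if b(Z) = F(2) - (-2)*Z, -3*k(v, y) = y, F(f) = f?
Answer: √52743/3 ≈ 76.553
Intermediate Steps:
k(v, y) = -y/3
b(Z) = 2 + 2*Z (b(Z) = 2 - (-2)*Z = 2 + 2*Z)
r(N) = 4*N² (r(N) = (2*N)*(2*N) = 4*N²)
h(s) = 18 + 4*s² (h(s) = 4*s² + (2 + 2*8) = 4*s² + (2 + 16) = 4*s² + 18 = 18 + 4*s²)
√(k(-223, -199) + h(38)) = √(-⅓*(-199) + (18 + 4*38²)) = √(199/3 + (18 + 4*1444)) = √(199/3 + (18 + 5776)) = √(199/3 + 5794) = √(17581/3) = √52743/3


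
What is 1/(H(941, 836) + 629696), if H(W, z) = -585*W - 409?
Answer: 1/78802 ≈ 1.2690e-5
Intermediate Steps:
H(W, z) = -409 - 585*W
1/(H(941, 836) + 629696) = 1/((-409 - 585*941) + 629696) = 1/((-409 - 550485) + 629696) = 1/(-550894 + 629696) = 1/78802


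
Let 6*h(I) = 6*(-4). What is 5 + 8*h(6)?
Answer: -27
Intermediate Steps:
h(I) = -4 (h(I) = (6*(-4))/6 = (1/6)*(-24) = -4)
5 + 8*h(6) = 5 + 8*(-4) = 5 - 32 = -27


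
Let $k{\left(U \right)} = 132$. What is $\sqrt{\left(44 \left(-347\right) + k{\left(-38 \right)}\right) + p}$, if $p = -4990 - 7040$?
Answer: $17 i \sqrt{94} \approx 164.82 i$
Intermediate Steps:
$p = -12030$
$\sqrt{\left(44 \left(-347\right) + k{\left(-38 \right)}\right) + p} = \sqrt{\left(44 \left(-347\right) + 132\right) - 12030} = \sqrt{\left(-15268 + 132\right) - 12030} = \sqrt{-15136 - 12030} = \sqrt{-27166} = 17 i \sqrt{94}$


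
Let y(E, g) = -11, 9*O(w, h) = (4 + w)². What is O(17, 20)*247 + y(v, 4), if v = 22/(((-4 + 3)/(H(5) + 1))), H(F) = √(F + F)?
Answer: 12092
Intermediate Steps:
H(F) = √2*√F (H(F) = √(2*F) = √2*√F)
O(w, h) = (4 + w)²/9
v = -22 - 22*√10 (v = 22/(((-4 + 3)/(√2*√5 + 1))) = 22/((-1/(√10 + 1))) = 22/((-1/(1 + √10))) = 22*(-1 - √10) = -22 - 22*√10 ≈ -91.570)
O(17, 20)*247 + y(v, 4) = ((4 + 17)²/9)*247 - 11 = ((⅑)*21²)*247 - 11 = ((⅑)*441)*247 - 11 = 49*247 - 11 = 12103 - 11 = 12092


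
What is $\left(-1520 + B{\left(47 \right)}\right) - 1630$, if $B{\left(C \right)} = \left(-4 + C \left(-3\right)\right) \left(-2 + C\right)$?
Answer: $-9675$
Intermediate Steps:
$B{\left(C \right)} = \left(-4 - 3 C\right) \left(-2 + C\right)$
$\left(-1520 + B{\left(47 \right)}\right) - 1630 = \left(-1520 + \left(8 - 3 \cdot 47^{2} + 2 \cdot 47\right)\right) - 1630 = \left(-1520 + \left(8 - 6627 + 94\right)\right) - 1630 = \left(-1520 - 6525\right) - 1630 = -8045 - 1630 = -9675$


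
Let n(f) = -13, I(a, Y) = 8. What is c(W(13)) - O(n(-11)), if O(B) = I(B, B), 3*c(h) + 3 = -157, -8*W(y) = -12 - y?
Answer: -184/3 ≈ -61.333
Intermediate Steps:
W(y) = 3/2 + y/8 (W(y) = -(-12 - y)/8 = 3/2 + y/8)
c(h) = -160/3 (c(h) = -1 + (1/3)*(-157) = -1 - 157/3 = -160/3)
O(B) = 8
c(W(13)) - O(n(-11)) = -160/3 - 1*8 = -160/3 - 8 = -184/3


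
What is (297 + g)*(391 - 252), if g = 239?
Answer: 74504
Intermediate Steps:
(297 + g)*(391 - 252) = (297 + 239)*(391 - 252) = 536*139 = 74504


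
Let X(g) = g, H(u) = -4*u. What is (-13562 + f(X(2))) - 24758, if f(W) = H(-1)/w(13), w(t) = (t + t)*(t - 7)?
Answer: -1494479/39 ≈ -38320.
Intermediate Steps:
w(t) = 2*t*(-7 + t) (w(t) = (2*t)*(-7 + t) = 2*t*(-7 + t))
f(W) = 1/39 (f(W) = (-4*(-1))/((2*13*(-7 + 13))) = 4/((2*13*6)) = 4/156 = 4*(1/156) = 1/39)
(-13562 + f(X(2))) - 24758 = (-13562 + 1/39) - 24758 = -528917/39 - 24758 = -1494479/39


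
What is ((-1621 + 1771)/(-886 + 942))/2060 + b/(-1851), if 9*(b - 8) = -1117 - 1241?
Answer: 2957909/21353136 ≈ 0.13852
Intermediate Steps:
b = -254 (b = 8 + (-1117 - 1241)/9 = 8 + (1/9)*(-2358) = 8 - 262 = -254)
((-1621 + 1771)/(-886 + 942))/2060 + b/(-1851) = ((-1621 + 1771)/(-886 + 942))/2060 - 254/(-1851) = (150/56)*(1/2060) - 254*(-1/1851) = (150*(1/56))*(1/2060) + 254/1851 = (75/28)*(1/2060) + 254/1851 = 15/11536 + 254/1851 = 2957909/21353136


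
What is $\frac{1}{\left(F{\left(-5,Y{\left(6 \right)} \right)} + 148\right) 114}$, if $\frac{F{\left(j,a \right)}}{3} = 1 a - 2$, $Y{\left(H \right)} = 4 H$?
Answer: $\frac{1}{24396} \approx 4.099 \cdot 10^{-5}$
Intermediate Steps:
$F{\left(j,a \right)} = -6 + 3 a$ ($F{\left(j,a \right)} = 3 \left(1 a - 2\right) = 3 \left(a - 2\right) = 3 \left(-2 + a\right) = -6 + 3 a$)
$\frac{1}{\left(F{\left(-5,Y{\left(6 \right)} \right)} + 148\right) 114} = \frac{1}{\left(\left(-6 + 3 \cdot 4 \cdot 6\right) + 148\right) 114} = \frac{1}{\left(\left(-6 + 3 \cdot 24\right) + 148\right) 114} = \frac{1}{\left(\left(-6 + 72\right) + 148\right) 114} = \frac{1}{\left(66 + 148\right) 114} = \frac{1}{214 \cdot 114} = \frac{1}{24396}$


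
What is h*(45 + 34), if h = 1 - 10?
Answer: -711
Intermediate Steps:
h = -9
h*(45 + 34) = -9*(45 + 34) = -9*79 = -711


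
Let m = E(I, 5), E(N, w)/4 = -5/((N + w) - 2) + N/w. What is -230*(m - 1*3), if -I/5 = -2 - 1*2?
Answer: -2790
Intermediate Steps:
I = 20 (I = -5*(-2 - 1*2) = -5*(-2 - 2) = -5*(-4) = 20)
E(N, w) = -20/(-2 + N + w) + 4*N/w (E(N, w) = 4*(-5/((N + w) - 2) + N/w) = 4*(-5/(-2 + N + w) + N/w) = -20/(-2 + N + w) + 4*N/w)
m = 348/23 (m = 4*(20**2 - 5*5 - 2*20 + 20*5)/(5*(-2 + 20 + 5)) = 4*(1/5)*(400 - 25 - 40 + 100)/23 = 4*(1/5)*(1/23)*435 = 348/23 ≈ 15.130)
-230*(m - 1*3) = -230*(348/23 - 1*3) = -230*(348/23 - 3) = -230*279/23 = -2790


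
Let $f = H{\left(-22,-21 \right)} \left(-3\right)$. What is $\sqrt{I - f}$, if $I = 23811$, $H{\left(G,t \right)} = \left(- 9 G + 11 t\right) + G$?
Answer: $\sqrt{23646} \approx 153.77$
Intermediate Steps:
$H{\left(G,t \right)} = - 8 G + 11 t$
$f = 165$ ($f = \left(\left(-8\right) \left(-22\right) + 11 \left(-21\right)\right) \left(-3\right) = \left(176 - 231\right) \left(-3\right) = \left(-55\right) \left(-3\right) = 165$)
$\sqrt{I - f} = \sqrt{23811 - 165} = \sqrt{23646}$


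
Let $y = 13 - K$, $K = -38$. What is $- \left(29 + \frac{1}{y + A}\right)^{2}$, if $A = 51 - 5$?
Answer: $- \frac{7918596}{9409} \approx -841.6$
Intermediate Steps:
$A = 46$
$y = 51$ ($y = 13 - -38 = 13 + 38 = 51$)
$- \left(29 + \frac{1}{y + A}\right)^{2} = - \left(29 + \frac{1}{51 + 46}\right)^{2} = - \left(29 + \frac{1}{97}\right)^{2} = - \left(\frac{2814}{97}\right)^{2} = \left(-1\right) \frac{7918596}{9409} = - \frac{7918596}{9409}$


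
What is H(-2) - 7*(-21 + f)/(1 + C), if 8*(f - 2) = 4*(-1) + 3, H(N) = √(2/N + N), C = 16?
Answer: 63/8 + I*√3 ≈ 7.875 + 1.732*I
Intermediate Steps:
H(N) = √(N + 2/N)
f = 15/8 (f = 2 + (4*(-1) + 3)/8 = 2 + (-4 + 3)/8 = 2 + (⅛)*(-1) = 2 - ⅛ = 15/8 ≈ 1.8750)
H(-2) - 7*(-21 + f)/(1 + C) = √(-2 + 2/(-2)) - 7*(-21 + 15/8)/(1 + 16) = √(-2 + 2*(-½)) - (-1071)/(8*17) = √(-2 - 1) - (-1071)/(8*17) = √(-3) - 7*(-9/8) = I*√3 + 63/8 = 63/8 + I*√3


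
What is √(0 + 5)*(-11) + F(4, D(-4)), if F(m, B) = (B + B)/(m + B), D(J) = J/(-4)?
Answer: ⅖ - 11*√5 ≈ -24.197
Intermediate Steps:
D(J) = -J/4 (D(J) = J*(-¼) = -J/4)
F(m, B) = 2*B/(B + m) (F(m, B) = (2*B)/(B + m) = 2*B/(B + m))
√(0 + 5)*(-11) + F(4, D(-4)) = √(0 + 5)*(-11) + 2*(-¼*(-4))/(-¼*(-4) + 4) = √5*(-11) + 2*1/(1 + 4) = -11*√5 + 2*1/5 = -11*√5 + 2*1*(⅕) = -11*√5 + ⅖ = ⅖ - 11*√5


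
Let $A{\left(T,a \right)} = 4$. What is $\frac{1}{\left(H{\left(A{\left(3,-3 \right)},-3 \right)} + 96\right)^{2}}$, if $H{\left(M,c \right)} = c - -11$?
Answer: $\frac{1}{10816} \approx 9.2456 \cdot 10^{-5}$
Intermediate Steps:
$H{\left(M,c \right)} = 11 + c$ ($H{\left(M,c \right)} = c + 11 = 11 + c$)
$\frac{1}{\left(H{\left(A{\left(3,-3 \right)},-3 \right)} + 96\right)^{2}} = \frac{1}{\left(\left(11 - 3\right) + 96\right)^{2}} = \frac{1}{\left(8 + 96\right)^{2}} = \frac{1}{104^{2}} = \frac{1}{10816}$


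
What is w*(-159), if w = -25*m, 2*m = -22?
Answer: -43725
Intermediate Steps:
m = -11 (m = (½)*(-22) = -11)
w = 275 (w = -25*(-11) = 275)
w*(-159) = 275*(-159) = -43725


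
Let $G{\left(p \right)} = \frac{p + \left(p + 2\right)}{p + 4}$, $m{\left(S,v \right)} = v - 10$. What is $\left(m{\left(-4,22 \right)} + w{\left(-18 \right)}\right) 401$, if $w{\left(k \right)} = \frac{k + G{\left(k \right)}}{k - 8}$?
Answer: $\frac{919493}{182} \approx 5052.2$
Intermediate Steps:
$m{\left(S,v \right)} = -10 + v$
$G{\left(p \right)} = \frac{2 + 2 p}{4 + p}$ ($G{\left(p \right)} = \frac{p + \left(2 + p\right)}{4 + p} = \frac{2 + 2 p}{4 + p}$)
$w{\left(k \right)} = \frac{k + \frac{2 \left(1 + k\right)}{4 + k}}{-8 + k}$ ($w{\left(k \right)} = \frac{k + \frac{2 \left(1 + k\right)}{4 + k}}{k - 8} = \frac{k + \frac{2 \left(1 + k\right)}{4 + k}}{-8 + k}$)
$\left(m{\left(-4,22 \right)} + w{\left(-18 \right)}\right) 401 = \left(\left(-10 + 22\right) + \frac{2 + 2 \left(-18\right) - 18 \left(4 - 18\right)}{\left(-8 - 18\right) \left(4 - 18\right)}\right) 401 = \left(12 + \frac{2 - 36 - -252}{\left(-26\right) \left(-14\right)}\right) 401 = \left(12 - - \frac{2 - 36 + 252}{364}\right) 401 = \left(12 - \left(- \frac{1}{364}\right) 218\right) 401 = \left(12 + \frac{109}{182}\right) 401 = \frac{2293}{182} \cdot 401 = \frac{919493}{182}$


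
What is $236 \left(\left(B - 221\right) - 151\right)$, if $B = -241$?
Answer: $-144668$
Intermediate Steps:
$236 \left(\left(B - 221\right) - 151\right) = 236 \left(\left(-241 - 221\right) - 151\right) = 236 \left(-462 - 151\right) = 236 \left(-613\right) = -144668$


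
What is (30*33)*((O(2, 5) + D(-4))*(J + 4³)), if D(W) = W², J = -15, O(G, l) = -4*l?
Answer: -194040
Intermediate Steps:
(30*33)*((O(2, 5) + D(-4))*(J + 4³)) = (30*33)*((-4*5 + (-4)²)*(-15 + 4³)) = 990*((-20 + 16)*(-15 + 64)) = 990*(-4*49) = 990*(-196) = -194040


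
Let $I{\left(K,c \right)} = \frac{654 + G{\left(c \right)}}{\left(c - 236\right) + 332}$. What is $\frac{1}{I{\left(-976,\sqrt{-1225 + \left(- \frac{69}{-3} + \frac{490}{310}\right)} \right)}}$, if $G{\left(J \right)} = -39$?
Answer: $\frac{32}{205} + \frac{i \sqrt{1153603}}{19065} \approx 0.1561 + 0.056337 i$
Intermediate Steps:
$I{\left(K,c \right)} = \frac{615}{96 + c}$ ($I{\left(K,c \right)} = \frac{654 - 39}{\left(c - 236\right) + 332} = \frac{615}{\left(-236 + c\right) + 332} = \frac{615}{96 + c}$)
$\frac{1}{I{\left(-976,\sqrt{-1225 + \left(- \frac{69}{-3} + \frac{490}{310}\right)} \right)}} = \frac{1}{615 \frac{1}{96 + \sqrt{-1225 + \left(- \frac{69}{-3} + \frac{490}{310}\right)}}} = \frac{1}{615 \frac{1}{96 + \sqrt{-1225 + \left(\left(-69\right) \left(- \frac{1}{3}\right) + 490 \cdot \frac{1}{310}\right)}}} = \frac{1}{615 \frac{1}{96 + \sqrt{-1225 + \left(23 + \frac{49}{31}\right)}}} = \frac{1}{615 \frac{1}{96 + \sqrt{-1225 + \frac{762}{31}}}} = \frac{1}{615 \frac{1}{96 + \sqrt{- \frac{37213}{31}}}} = \frac{1}{615 \frac{1}{96 + \frac{i \sqrt{1153603}}{31}}} = \frac{32}{205} + \frac{i \sqrt{1153603}}{19065}$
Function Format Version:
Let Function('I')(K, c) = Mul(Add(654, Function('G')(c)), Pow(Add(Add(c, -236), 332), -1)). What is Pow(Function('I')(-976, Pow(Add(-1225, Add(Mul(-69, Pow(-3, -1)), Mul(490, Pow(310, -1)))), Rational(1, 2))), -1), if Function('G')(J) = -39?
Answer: Add(Rational(32, 205), Mul(Rational(1, 19065), I, Pow(1153603, Rational(1, 2)))) ≈ Add(0.15610, Mul(0.056337, I))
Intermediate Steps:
Function('I')(K, c) = Mul(615, Pow(Add(96, c), -1)) (Function('I')(K, c) = Mul(Add(654, -39), Pow(Add(Add(c, -236), 332), -1)) = Mul(615, Pow(Add(Add(-236, c), 332), -1)) = Mul(615, Pow(Add(96, c), -1)))
Pow(Function('I')(-976, Pow(Add(-1225, Add(Mul(-69, Pow(-3, -1)), Mul(490, Pow(310, -1)))), Rational(1, 2))), -1) = Pow(Mul(615, Pow(Add(96, Pow(Add(-1225, Add(Mul(-69, Pow(-3, -1)), Mul(490, Pow(310, -1)))), Rational(1, 2))), -1)), -1) = Pow(Mul(615, Pow(Add(96, Pow(Add(-1225, Add(Mul(-69, Rational(-1, 3)), Mul(490, Rational(1, 310)))), Rational(1, 2))), -1)), -1) = Pow(Mul(615, Pow(Add(96, Pow(Add(-1225, Add(23, Rational(49, 31))), Rational(1, 2))), -1)), -1) = Pow(Mul(615, Pow(Add(96, Pow(Add(-1225, Rational(762, 31)), Rational(1, 2))), -1)), -1) = Pow(Mul(615, Pow(Add(96, Pow(Rational(-37213, 31), Rational(1, 2))), -1)), -1) = Pow(Mul(615, Pow(Add(96, Mul(Rational(1, 31), I, Pow(1153603, Rational(1, 2)))), -1)), -1) = Add(Rational(32, 205), Mul(Rational(1, 19065), I, Pow(1153603, Rational(1, 2))))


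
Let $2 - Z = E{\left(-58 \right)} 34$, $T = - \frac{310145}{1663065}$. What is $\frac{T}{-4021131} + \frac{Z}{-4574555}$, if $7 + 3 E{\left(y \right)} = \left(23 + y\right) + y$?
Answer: $- \frac{1518202377161911}{6118377858463065165} \approx -0.00024814$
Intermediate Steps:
$E{\left(y \right)} = \frac{16}{3} + \frac{2 y}{3}$ ($E{\left(y \right)} = - \frac{7}{3} + \frac{\left(23 + y\right) + y}{3} = - \frac{7}{3} + \frac{23 + 2 y}{3} = - \frac{7}{3} + \left(\frac{23}{3} + \frac{2 y}{3}\right) = \frac{16}{3} + \frac{2 y}{3}$)
$T = - \frac{62029}{332613}$ ($T = \left(-310145\right) \frac{1}{1663065} = - \frac{62029}{332613} \approx -0.18649$)
$Z = \frac{3406}{3}$ ($Z = 2 - \left(\frac{16}{3} + \frac{2}{3} \left(-58\right)\right) 34 = 2 - \left(\frac{16}{3} - \frac{116}{3}\right) 34 = 2 - \left(- \frac{100}{3}\right) 34 = 2 - - \frac{3400}{3} = 2 + \frac{3400}{3} = \frac{3406}{3} \approx 1135.3$)
$\frac{T}{-4021131} + \frac{Z}{-4574555} = - \frac{62029}{332613 \left(-4021131\right)} + \frac{3406}{3 \left(-4574555\right)} = \left(- \frac{62029}{332613}\right) \left(- \frac{1}{4021131}\right) + \frac{3406}{3} \left(- \frac{1}{4574555}\right) = \frac{62029}{1337480445303} - \frac{3406}{13723665} = - \frac{1518202377161911}{6118377858463065165}$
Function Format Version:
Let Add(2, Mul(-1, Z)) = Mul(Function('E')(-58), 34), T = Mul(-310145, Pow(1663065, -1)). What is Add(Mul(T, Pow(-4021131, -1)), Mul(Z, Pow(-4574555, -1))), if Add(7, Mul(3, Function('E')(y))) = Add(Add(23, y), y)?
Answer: Rational(-1518202377161911, 6118377858463065165) ≈ -0.00024814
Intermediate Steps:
Function('E')(y) = Add(Rational(16, 3), Mul(Rational(2, 3), y)) (Function('E')(y) = Add(Rational(-7, 3), Mul(Rational(1, 3), Add(Add(23, y), y))) = Add(Rational(-7, 3), Mul(Rational(1, 3), Add(23, Mul(2, y)))) = Add(Rational(-7, 3), Add(Rational(23, 3), Mul(Rational(2, 3), y))) = Add(Rational(16, 3), Mul(Rational(2, 3), y)))
T = Rational(-62029, 332613) (T = Mul(-310145, Rational(1, 1663065)) = Rational(-62029, 332613) ≈ -0.18649)
Z = Rational(3406, 3) (Z = Add(2, Mul(-1, Mul(Add(Rational(16, 3), Mul(Rational(2, 3), -58)), 34))) = Add(2, Mul(-1, Mul(Add(Rational(16, 3), Rational(-116, 3)), 34))) = Add(2, Mul(-1, Mul(Rational(-100, 3), 34))) = Add(2, Mul(-1, Rational(-3400, 3))) = Add(2, Rational(3400, 3)) = Rational(3406, 3) ≈ 1135.3)
Add(Mul(T, Pow(-4021131, -1)), Mul(Z, Pow(-4574555, -1))) = Add(Mul(Rational(-62029, 332613), Pow(-4021131, -1)), Mul(Rational(3406, 3), Pow(-4574555, -1))) = Add(Mul(Rational(-62029, 332613), Rational(-1, 4021131)), Mul(Rational(3406, 3), Rational(-1, 4574555))) = Add(Rational(62029, 1337480445303), Rational(-3406, 13723665)) = Rational(-1518202377161911, 6118377858463065165)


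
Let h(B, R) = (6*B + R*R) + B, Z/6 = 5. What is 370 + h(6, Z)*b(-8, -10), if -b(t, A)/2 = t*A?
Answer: -150350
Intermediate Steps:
Z = 30 (Z = 6*5 = 30)
h(B, R) = R² + 7*B (h(B, R) = (6*B + R²) + B = (R² + 6*B) + B = R² + 7*B)
b(t, A) = -2*A*t (b(t, A) = -2*t*A = -2*A*t)
370 + h(6, Z)*b(-8, -10) = 370 + (30² + 7*6)*(-2*(-10)*(-8)) = 370 + (900 + 42)*(-160) = 370 + 942*(-160) = 370 - 150720 = -150350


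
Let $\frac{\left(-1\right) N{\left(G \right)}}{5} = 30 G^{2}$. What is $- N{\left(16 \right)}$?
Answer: $38400$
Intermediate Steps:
$N{\left(G \right)} = - 150 G^{2}$ ($N{\left(G \right)} = - 5 \cdot 30 G^{2} = - 150 G^{2}$)
$- N{\left(16 \right)} = - \left(-150\right) 16^{2} = - \left(-150\right) 256 = \left(-1\right) \left(-38400\right) = 38400$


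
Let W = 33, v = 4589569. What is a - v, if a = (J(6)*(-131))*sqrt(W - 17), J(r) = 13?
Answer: -4596381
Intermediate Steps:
a = -6812 (a = (13*(-131))*sqrt(33 - 17) = -1703*sqrt(16) = -1703*4 = -6812)
a - v = -6812 - 1*4589569 = -6812 - 4589569 = -4596381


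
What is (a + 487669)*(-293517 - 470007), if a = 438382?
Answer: -707062163724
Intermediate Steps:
(a + 487669)*(-293517 - 470007) = (438382 + 487669)*(-293517 - 470007) = 926051*(-763524) = -707062163724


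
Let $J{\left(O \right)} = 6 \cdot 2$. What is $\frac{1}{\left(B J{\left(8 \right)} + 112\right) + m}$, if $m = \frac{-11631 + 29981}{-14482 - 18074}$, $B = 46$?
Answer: $\frac{16278}{10799417} \approx 0.0015073$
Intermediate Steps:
$J{\left(O \right)} = 12$
$m = - \frac{9175}{16278}$ ($m = \frac{18350}{-32556} = 18350 \left(- \frac{1}{32556}\right) = - \frac{9175}{16278} \approx -0.56364$)
$\frac{1}{\left(B J{\left(8 \right)} + 112\right) + m} = \frac{1}{\left(46 \cdot 12 + 112\right) - \frac{9175}{16278}} = \frac{1}{\left(552 + 112\right) - \frac{9175}{16278}} = \frac{1}{664 - \frac{9175}{16278}} = \frac{1}{\frac{10799417}{16278}} = \frac{16278}{10799417}$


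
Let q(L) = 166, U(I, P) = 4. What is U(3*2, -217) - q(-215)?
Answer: -162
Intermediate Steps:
U(3*2, -217) - q(-215) = 4 - 1*166 = 4 - 166 = -162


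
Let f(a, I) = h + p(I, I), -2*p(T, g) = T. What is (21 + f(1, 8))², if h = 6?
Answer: 529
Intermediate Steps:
p(T, g) = -T/2
f(a, I) = 6 - I/2
(21 + f(1, 8))² = (21 + (6 - ½*8))² = (21 + (6 - 4))² = (21 + 2)² = 23² = 529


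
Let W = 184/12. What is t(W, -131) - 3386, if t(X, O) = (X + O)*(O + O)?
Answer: 80756/3 ≈ 26919.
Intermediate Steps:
W = 46/3 (W = 184*(1/12) = 46/3 ≈ 15.333)
t(X, O) = 2*O*(O + X) (t(X, O) = (O + X)*(2*O) = 2*O*(O + X))
t(W, -131) - 3386 = 2*(-131)*(-131 + 46/3) - 3386 = 2*(-131)*(-347/3) - 3386 = 90914/3 - 3386 = 80756/3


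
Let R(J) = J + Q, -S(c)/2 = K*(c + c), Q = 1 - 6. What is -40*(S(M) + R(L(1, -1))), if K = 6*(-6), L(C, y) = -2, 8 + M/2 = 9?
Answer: -11240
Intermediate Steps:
M = 2 (M = -16 + 2*9 = -16 + 18 = 2)
K = -36
Q = -5
S(c) = 144*c (S(c) = -(-72)*(c + c) = -(-72)*2*c = -(-144)*c = 144*c)
R(J) = -5 + J (R(J) = J - 5 = -5 + J)
-40*(S(M) + R(L(1, -1))) = -40*(144*2 + (-5 - 2)) = -40*(288 - 7) = -40*281 = -11240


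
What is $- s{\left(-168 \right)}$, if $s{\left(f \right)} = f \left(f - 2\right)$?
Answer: $-28560$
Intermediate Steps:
$s{\left(f \right)} = f \left(-2 + f\right)$
$- s{\left(-168 \right)} = - \left(-168\right) \left(-2 - 168\right) = - \left(-168\right) \left(-170\right) = \left(-1\right) 28560 = -28560$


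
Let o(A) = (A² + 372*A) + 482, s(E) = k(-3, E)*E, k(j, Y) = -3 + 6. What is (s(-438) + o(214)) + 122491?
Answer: 247063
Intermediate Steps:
k(j, Y) = 3
s(E) = 3*E
o(A) = 482 + A² + 372*A
(s(-438) + o(214)) + 122491 = (3*(-438) + (482 + 214² + 372*214)) + 122491 = (-1314 + (482 + 45796 + 79608)) + 122491 = (-1314 + 125886) + 122491 = 124572 + 122491 = 247063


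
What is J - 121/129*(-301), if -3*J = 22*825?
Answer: -17303/3 ≈ -5767.7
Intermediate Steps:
J = -6050 (J = -22*825/3 = -⅓*18150 = -6050)
J - 121/129*(-301) = -6050 - 121/129*(-301) = -6050 - 121*(1/129)*(-301) = -6050 - 121*(-301)/129 = -6050 - 1*(-847/3) = -6050 + 847/3 = -17303/3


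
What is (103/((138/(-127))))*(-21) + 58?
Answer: 94235/46 ≈ 2048.6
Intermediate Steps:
(103/((138/(-127))))*(-21) + 58 = (103/((138*(-1/127))))*(-21) + 58 = (103/(-138/127))*(-21) + 58 = (103*(-127/138))*(-21) + 58 = -13081/138*(-21) + 58 = 91567/46 + 58 = 94235/46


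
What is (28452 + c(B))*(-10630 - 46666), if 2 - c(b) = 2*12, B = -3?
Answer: -1628925280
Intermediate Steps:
c(b) = -22 (c(b) = 2 - 2*12 = 2 - 1*24 = 2 - 24 = -22)
(28452 + c(B))*(-10630 - 46666) = (28452 - 22)*(-10630 - 46666) = 28430*(-57296) = -1628925280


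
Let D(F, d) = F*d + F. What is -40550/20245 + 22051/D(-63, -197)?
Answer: -10857781/49997052 ≈ -0.21717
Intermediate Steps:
D(F, d) = F + F*d
-40550/20245 + 22051/D(-63, -197) = -40550/20245 + 22051/((-63*(1 - 197))) = -40550*1/20245 + 22051/((-63*(-196))) = -8110/4049 + 22051/12348 = -10857781/49997052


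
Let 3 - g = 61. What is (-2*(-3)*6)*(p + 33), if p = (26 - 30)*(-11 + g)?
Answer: 11124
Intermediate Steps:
g = -58 (g = 3 - 1*61 = 3 - 61 = -58)
p = 276 (p = (26 - 30)*(-11 - 58) = -4*(-69) = 276)
(-2*(-3)*6)*(p + 33) = (-2*(-3)*6)*(276 + 33) = (6*6)*309 = 36*309 = 11124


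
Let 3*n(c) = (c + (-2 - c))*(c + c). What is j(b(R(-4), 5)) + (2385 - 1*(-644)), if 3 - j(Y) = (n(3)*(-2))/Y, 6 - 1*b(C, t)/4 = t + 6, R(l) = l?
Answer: 15162/5 ≈ 3032.4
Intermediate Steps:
n(c) = -4*c/3 (n(c) = ((c + (-2 - c))*(c + c))/3 = (-4*c)/3 = -4*c/3)
b(C, t) = -4*t (b(C, t) = 24 - 4*(t + 6) = 24 - 4*(6 + t) = 24 + (-24 - 4*t) = -4*t)
j(Y) = 3 - 8/Y (j(Y) = 3 - -4/3*3*(-2)/Y = 3 - (-4*(-2))/Y = 3 - 8/Y)
j(b(R(-4), 5)) + (2385 - 1*(-644)) = (3 - 8/((-4*5))) + (2385 - 1*(-644)) = (3 - 8/(-20)) + (2385 + 644) = (3 - 8*(-1/20)) + 3029 = (3 + 2/5) + 3029 = 17/5 + 3029 = 15162/5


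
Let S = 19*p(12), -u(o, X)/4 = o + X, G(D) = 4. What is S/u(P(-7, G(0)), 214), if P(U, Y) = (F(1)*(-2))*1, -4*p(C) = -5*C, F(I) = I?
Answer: -285/848 ≈ -0.33608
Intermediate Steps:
p(C) = 5*C/4 (p(C) = -(-5)*C/4 = 5*C/4)
P(U, Y) = -2 (P(U, Y) = (1*(-2))*1 = -2*1 = -2)
u(o, X) = -4*X - 4*o (u(o, X) = -4*(o + X) = -4*(X + o) = -4*X - 4*o)
S = 285 (S = 19*((5/4)*12) = 19*15 = 285)
S/u(P(-7, G(0)), 214) = 285/(-4*214 - 4*(-2)) = 285/(-856 + 8) = 285/(-848) = 285*(-1/848) = -285/848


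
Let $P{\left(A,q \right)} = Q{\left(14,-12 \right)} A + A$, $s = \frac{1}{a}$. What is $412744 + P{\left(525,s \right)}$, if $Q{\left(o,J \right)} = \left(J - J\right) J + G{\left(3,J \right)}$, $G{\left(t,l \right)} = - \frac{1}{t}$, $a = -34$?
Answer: $413094$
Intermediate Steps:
$s = - \frac{1}{34}$ ($s = \frac{1}{-34} = - \frac{1}{34} \approx -0.029412$)
$Q{\left(o,J \right)} = - \frac{1}{3}$ ($Q{\left(o,J \right)} = \left(J - J\right) J - \frac{1}{3} = 0 J - \frac{1}{3} = 0 - \frac{1}{3} = - \frac{1}{3}$)
$P{\left(A,q \right)} = \frac{2 A}{3}$ ($P{\left(A,q \right)} = - \frac{A}{3} + A = \frac{2 A}{3}$)
$412744 + P{\left(525,s \right)} = 412744 + \frac{2}{3} \cdot 525 = 412744 + 350 = 413094$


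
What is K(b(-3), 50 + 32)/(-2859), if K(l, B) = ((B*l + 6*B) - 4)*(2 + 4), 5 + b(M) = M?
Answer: 336/953 ≈ 0.35257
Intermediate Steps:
b(M) = -5 + M
K(l, B) = -24 + 36*B + 6*B*l (K(l, B) = ((6*B + B*l) - 4)*6 = (-4 + 6*B + B*l)*6 = -24 + 36*B + 6*B*l)
K(b(-3), 50 + 32)/(-2859) = (-24 + 36*(50 + 32) + 6*(50 + 32)*(-5 - 3))/(-2859) = (-24 + 36*82 + 6*82*(-8))*(-1/2859) = (-24 + 2952 - 3936)*(-1/2859) = -1008*(-1/2859) = 336/953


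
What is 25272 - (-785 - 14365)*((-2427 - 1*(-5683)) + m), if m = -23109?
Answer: -300747678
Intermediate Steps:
25272 - (-785 - 14365)*((-2427 - 1*(-5683)) + m) = 25272 - (-785 - 14365)*((-2427 - 1*(-5683)) - 23109) = 25272 - (-15150)*((-2427 + 5683) - 23109) = 25272 - (-15150)*(3256 - 23109) = 25272 - (-15150)*(-19853) = 25272 - 1*300772950 = 25272 - 300772950 = -300747678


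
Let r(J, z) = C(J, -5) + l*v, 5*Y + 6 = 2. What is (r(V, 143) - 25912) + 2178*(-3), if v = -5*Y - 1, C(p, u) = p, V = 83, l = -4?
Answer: -32375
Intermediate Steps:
Y = -⅘ (Y = -6/5 + (⅕)*2 = -6/5 + ⅖ = -⅘ ≈ -0.80000)
v = 3 (v = -5*(-⅘) - 1 = 4 - 1 = 3)
r(J, z) = -12 + J (r(J, z) = J - 4*3 = J - 12 = -12 + J)
(r(V, 143) - 25912) + 2178*(-3) = ((-12 + 83) - 25912) + 2178*(-3) = (71 - 25912) - 6534 = -25841 - 6534 = -32375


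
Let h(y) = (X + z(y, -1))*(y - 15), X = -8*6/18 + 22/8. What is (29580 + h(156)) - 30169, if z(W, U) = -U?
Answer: -1745/4 ≈ -436.25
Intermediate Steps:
X = 1/12 (X = -48*1/18 + 22*(1/8) = -8/3 + 11/4 = 1/12 ≈ 0.083333)
h(y) = -65/4 + 13*y/12 (h(y) = (1/12 - 1*(-1))*(y - 15) = (1/12 + 1)*(-15 + y) = 13*(-15 + y)/12 = -65/4 + 13*y/12)
(29580 + h(156)) - 30169 = (29580 + (-65/4 + (13/12)*156)) - 30169 = (29580 + (-65/4 + 169)) - 30169 = (29580 + 611/4) - 30169 = 118931/4 - 30169 = -1745/4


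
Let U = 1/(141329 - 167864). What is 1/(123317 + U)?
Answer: 26535/3272216594 ≈ 8.1092e-6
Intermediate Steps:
U = -1/26535 (U = 1/(-26535) = -1/26535 ≈ -3.7686e-5)
1/(123317 + U) = 1/(123317 - 1/26535) = 1/(3272216594/26535) = 26535/3272216594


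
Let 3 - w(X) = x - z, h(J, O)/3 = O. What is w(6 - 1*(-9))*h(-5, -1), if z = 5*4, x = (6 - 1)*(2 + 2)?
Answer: -9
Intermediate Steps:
x = 20 (x = 5*4 = 20)
z = 20
h(J, O) = 3*O
w(X) = 3 (w(X) = 3 - (20 - 1*20) = 3 - (20 - 20) = 3 - 1*0 = 3 + 0 = 3)
w(6 - 1*(-9))*h(-5, -1) = 3*(3*(-1)) = 3*(-3) = -9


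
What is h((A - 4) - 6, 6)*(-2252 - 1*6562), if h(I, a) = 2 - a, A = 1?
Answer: 35256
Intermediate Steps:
h((A - 4) - 6, 6)*(-2252 - 1*6562) = (2 - 1*6)*(-2252 - 1*6562) = (2 - 6)*(-2252 - 6562) = -4*(-8814) = 35256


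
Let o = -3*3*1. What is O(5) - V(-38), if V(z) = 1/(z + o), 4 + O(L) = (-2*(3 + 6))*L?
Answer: -4417/47 ≈ -93.979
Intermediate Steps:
O(L) = -4 - 18*L (O(L) = -4 + (-2*(3 + 6))*L = -4 + (-2*9)*L = -4 - 18*L)
o = -9 (o = -9*1 = -9)
V(z) = 1/(-9 + z) (V(z) = 1/(z - 9) = 1/(-9 + z))
O(5) - V(-38) = (-4 - 18*5) - 1/(-9 - 38) = (-4 - 90) - 1/(-47) = -94 - 1*(-1/47) = -94 + 1/47 = -4417/47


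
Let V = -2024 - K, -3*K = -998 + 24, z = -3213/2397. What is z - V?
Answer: 330973/141 ≈ 2347.3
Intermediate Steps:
z = -63/47 (z = -3213*1/2397 = -63/47 ≈ -1.3404)
K = 974/3 (K = -(-998 + 24)/3 = -⅓*(-974) = 974/3 ≈ 324.67)
V = -7046/3 (V = -2024 - 1*974/3 = -2024 - 974/3 = -7046/3 ≈ -2348.7)
z - V = -63/47 - 1*(-7046/3) = -63/47 + 7046/3 = 330973/141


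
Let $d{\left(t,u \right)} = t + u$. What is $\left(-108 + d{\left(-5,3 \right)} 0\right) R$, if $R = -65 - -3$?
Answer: $6696$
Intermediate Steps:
$R = -62$ ($R = -65 + 3 = -62$)
$\left(-108 + d{\left(-5,3 \right)} 0\right) R = \left(-108 + \left(-5 + 3\right) 0\right) \left(-62\right) = \left(-108 - 0\right) \left(-62\right) = \left(-108 + 0\right) \left(-62\right) = \left(-108\right) \left(-62\right) = 6696$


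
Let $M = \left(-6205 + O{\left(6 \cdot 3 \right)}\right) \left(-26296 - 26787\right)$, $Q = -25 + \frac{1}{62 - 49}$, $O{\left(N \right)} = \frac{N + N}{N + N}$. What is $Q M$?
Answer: $- \frac{106701925968}{13} \approx -8.2078 \cdot 10^{9}$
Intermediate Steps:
$O{\left(N \right)} = 1$ ($O{\left(N \right)} = \frac{2 N}{2 N} = 2 N \frac{1}{2 N} = 1$)
$Q = - \frac{324}{13}$ ($Q = -25 + \frac{1}{13} = - \frac{324}{13} \approx -24.923$)
$M = 329326932$ ($M = \left(-6205 + 1\right) \left(-26296 - 26787\right) = \left(-6204\right) \left(-53083\right) = 329326932$)
$Q M = \left(- \frac{324}{13}\right) 329326932 = - \frac{106701925968}{13}$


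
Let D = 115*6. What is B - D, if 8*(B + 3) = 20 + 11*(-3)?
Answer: -5557/8 ≈ -694.63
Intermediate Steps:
B = -37/8 (B = -3 + (20 + 11*(-3))/8 = -3 + (20 - 33)/8 = -3 + (⅛)*(-13) = -3 - 13/8 = -37/8 ≈ -4.6250)
D = 690
B - D = -37/8 - 1*690 = -37/8 - 690 = -5557/8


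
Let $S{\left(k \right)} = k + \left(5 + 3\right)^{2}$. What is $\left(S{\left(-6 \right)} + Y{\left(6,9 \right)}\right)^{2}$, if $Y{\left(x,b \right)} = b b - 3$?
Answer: $18496$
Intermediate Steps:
$Y{\left(x,b \right)} = -3 + b^{2}$ ($Y{\left(x,b \right)} = b^{2} - 3 = -3 + b^{2}$)
$S{\left(k \right)} = 64 + k$ ($S{\left(k \right)} = k + 8^{2} = k + 64 = 64 + k$)
$\left(S{\left(-6 \right)} + Y{\left(6,9 \right)}\right)^{2} = \left(\left(64 - 6\right) - \left(3 - 9^{2}\right)\right)^{2} = \left(58 + \left(-3 + 81\right)\right)^{2} = \left(58 + 78\right)^{2} = 136^{2} = 18496$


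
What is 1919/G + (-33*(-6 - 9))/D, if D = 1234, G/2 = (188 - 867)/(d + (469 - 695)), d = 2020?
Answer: -2123801157/837886 ≈ -2534.7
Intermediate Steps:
G = -679/897 (G = 2*((188 - 867)/(2020 + (469 - 695))) = 2*(-679/(2020 - 226)) = 2*(-679/1794) = -679/897 ≈ -0.75697)
1919/G + (-33*(-6 - 9))/D = 1919/(-679/897) - 33*(-6 - 9)/1234 = 1919*(-897/679) - 33*(-15)*(1/1234) = -1721343/679 + 495*(1/1234) = -1721343/679 + 495/1234 = -2123801157/837886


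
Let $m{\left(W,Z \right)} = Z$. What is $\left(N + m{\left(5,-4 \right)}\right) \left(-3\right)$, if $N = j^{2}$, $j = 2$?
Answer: $0$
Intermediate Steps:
$N = 4$ ($N = 2^{2} = 4$)
$\left(N + m{\left(5,-4 \right)}\right) \left(-3\right) = \left(4 - 4\right) \left(-3\right) = 0 \left(-3\right) = 0$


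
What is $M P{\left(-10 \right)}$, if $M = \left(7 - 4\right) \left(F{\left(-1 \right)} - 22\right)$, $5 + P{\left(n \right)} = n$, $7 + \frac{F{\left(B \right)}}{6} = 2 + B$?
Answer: $2610$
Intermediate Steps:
$F{\left(B \right)} = -30 + 6 B$ ($F{\left(B \right)} = -42 + 6 \left(2 + B\right) = -42 + \left(12 + 6 B\right) = -30 + 6 B$)
$P{\left(n \right)} = -5 + n$
$M = -174$ ($M = \left(7 - 4\right) \left(\left(-30 + 6 \left(-1\right)\right) - 22\right) = 3 \left(\left(-30 - 6\right) - 22\right) = 3 \left(-36 - 22\right) = 3 \left(-58\right) = -174$)
$M P{\left(-10 \right)} = - 174 \left(-5 - 10\right) = \left(-174\right) \left(-15\right) = 2610$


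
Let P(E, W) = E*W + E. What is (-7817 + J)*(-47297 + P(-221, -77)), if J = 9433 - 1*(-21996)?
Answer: -720189612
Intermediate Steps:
P(E, W) = E + E*W
J = 31429 (J = 9433 + 21996 = 31429)
(-7817 + J)*(-47297 + P(-221, -77)) = (-7817 + 31429)*(-47297 - 221*(1 - 77)) = 23612*(-47297 - 221*(-76)) = 23612*(-47297 + 16796) = 23612*(-30501) = -720189612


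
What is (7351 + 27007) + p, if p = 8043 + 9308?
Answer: 51709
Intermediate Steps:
p = 17351
(7351 + 27007) + p = (7351 + 27007) + 17351 = 34358 + 17351 = 51709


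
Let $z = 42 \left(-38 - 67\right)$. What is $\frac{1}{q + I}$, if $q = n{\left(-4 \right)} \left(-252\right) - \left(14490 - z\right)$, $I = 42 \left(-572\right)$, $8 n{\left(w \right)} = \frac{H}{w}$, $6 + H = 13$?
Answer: $- \frac{8}{342951} \approx -2.3327 \cdot 10^{-5}$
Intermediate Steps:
$H = 7$ ($H = -6 + 13 = 7$)
$n{\left(w \right)} = \frac{7}{8 w}$ ($n{\left(w \right)} = \frac{7 \frac{1}{w}}{8} = \frac{7}{8 w}$)
$z = -4410$ ($z = 42 \left(-105\right) = -4410$)
$I = -24024$
$q = - \frac{150759}{8}$ ($q = \frac{7}{8 \left(-4\right)} \left(-252\right) - \left(14490 - -4410\right) = \frac{7}{8} \left(- \frac{1}{4}\right) \left(-252\right) - \left(14490 + 4410\right) = \left(- \frac{7}{32}\right) \left(-252\right) - 18900 = \frac{441}{8} - 18900 = - \frac{150759}{8} \approx -18845.0$)
$\frac{1}{q + I} = \frac{1}{- \frac{150759}{8} - 24024} = \frac{1}{- \frac{342951}{8}} = - \frac{8}{342951}$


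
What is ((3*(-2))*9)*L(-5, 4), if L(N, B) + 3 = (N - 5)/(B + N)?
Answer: -378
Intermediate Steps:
L(N, B) = -3 + (-5 + N)/(B + N) (L(N, B) = -3 + (N - 5)/(B + N) = -3 + (-5 + N)/(B + N))
((3*(-2))*9)*L(-5, 4) = ((3*(-2))*9)*((-5 - 3*4 - 2*(-5))/(4 - 5)) = (-6*9)*((-5 - 12 + 10)/(-1)) = -(-54)*(-7) = -54*7 = -378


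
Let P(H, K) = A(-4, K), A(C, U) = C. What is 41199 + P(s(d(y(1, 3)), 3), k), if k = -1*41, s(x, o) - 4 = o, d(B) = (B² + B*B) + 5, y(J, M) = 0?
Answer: 41195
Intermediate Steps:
d(B) = 5 + 2*B² (d(B) = (B² + B²) + 5 = 2*B² + 5 = 5 + 2*B²)
s(x, o) = 4 + o
k = -41
P(H, K) = -4
41199 + P(s(d(y(1, 3)), 3), k) = 41199 - 4 = 41195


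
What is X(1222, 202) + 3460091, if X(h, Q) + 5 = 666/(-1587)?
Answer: 1830385272/529 ≈ 3.4601e+6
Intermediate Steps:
X(h, Q) = -2867/529 (X(h, Q) = -5 + 666/(-1587) = -5 + 666*(-1/1587) = -5 - 222/529 = -2867/529)
X(1222, 202) + 3460091 = -2867/529 + 3460091 = 1830385272/529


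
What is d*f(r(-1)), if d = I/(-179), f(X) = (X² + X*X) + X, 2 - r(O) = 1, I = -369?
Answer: 1107/179 ≈ 6.1844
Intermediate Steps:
r(O) = 1 (r(O) = 2 - 1*1 = 2 - 1 = 1)
f(X) = X + 2*X² (f(X) = (X² + X²) + X = 2*X² + X = X + 2*X²)
d = 369/179 (d = -369/(-179) = -369*(-1/179) = 369/179 ≈ 2.0615)
d*f(r(-1)) = 369*(1*(1 + 2*1))/179 = 369*(1*(1 + 2))/179 = 369*(1*3)/179 = (369/179)*3 = 1107/179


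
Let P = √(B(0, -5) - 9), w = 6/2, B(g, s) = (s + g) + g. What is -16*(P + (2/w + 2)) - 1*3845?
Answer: -11663/3 - 16*I*√14 ≈ -3887.7 - 59.867*I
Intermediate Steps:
B(g, s) = s + 2*g (B(g, s) = (g + s) + g = s + 2*g)
w = 3 (w = 6*(½) = 3)
P = I*√14 (P = √((-5 + 2*0) - 9) = √((-5 + 0) - 9) = √(-5 - 9) = √(-14) = I*√14 ≈ 3.7417*I)
-16*(P + (2/w + 2)) - 1*3845 = -16*(I*√14 + (2/3 + 2)) - 1*3845 = -16*(I*√14 + (2*(⅓) + 2)) - 3845 = -16*(I*√14 + (⅔ + 2)) - 3845 = -16*(I*√14 + 8/3) - 3845 = -16*(8/3 + I*√14) - 3845 = (-128/3 - 16*I*√14) - 3845 = -11663/3 - 16*I*√14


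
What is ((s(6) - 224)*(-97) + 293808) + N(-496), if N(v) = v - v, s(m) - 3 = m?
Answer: 314663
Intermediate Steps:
s(m) = 3 + m
N(v) = 0
((s(6) - 224)*(-97) + 293808) + N(-496) = (((3 + 6) - 224)*(-97) + 293808) + 0 = ((9 - 224)*(-97) + 293808) + 0 = (-215*(-97) + 293808) + 0 = (20855 + 293808) + 0 = 314663 + 0 = 314663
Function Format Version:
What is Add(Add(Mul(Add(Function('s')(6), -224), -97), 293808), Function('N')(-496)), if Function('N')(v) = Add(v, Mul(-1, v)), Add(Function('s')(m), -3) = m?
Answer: 314663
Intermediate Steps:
Function('s')(m) = Add(3, m)
Function('N')(v) = 0
Add(Add(Mul(Add(Function('s')(6), -224), -97), 293808), Function('N')(-496)) = Add(Add(Mul(Add(Add(3, 6), -224), -97), 293808), 0) = Add(Add(Mul(Add(9, -224), -97), 293808), 0) = Add(Add(Mul(-215, -97), 293808), 0) = Add(Add(20855, 293808), 0) = Add(314663, 0) = 314663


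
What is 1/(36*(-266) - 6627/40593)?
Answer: -13531/129575065 ≈ -0.00010443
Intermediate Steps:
1/(36*(-266) - 6627/40593) = 1/(-9576 - 6627*1/40593) = 1/(-9576 - 2209/13531) = 1/(-129575065/13531) = -13531/129575065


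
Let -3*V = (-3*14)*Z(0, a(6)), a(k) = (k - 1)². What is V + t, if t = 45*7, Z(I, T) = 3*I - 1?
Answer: 301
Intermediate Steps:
a(k) = (-1 + k)²
Z(I, T) = -1 + 3*I
t = 315
V = -14 (V = -(-3*14)*(-1 + 3*0)/3 = -(-14)*(-1 + 0) = -(-14)*(-1) = -⅓*42 = -14)
V + t = -14 + 315 = 301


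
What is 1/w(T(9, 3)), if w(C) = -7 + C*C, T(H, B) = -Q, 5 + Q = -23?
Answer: 1/777 ≈ 0.0012870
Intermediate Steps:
Q = -28 (Q = -5 - 23 = -28)
T(H, B) = 28 (T(H, B) = -1*(-28) = 28)
w(C) = -7 + C²
1/w(T(9, 3)) = 1/(-7 + 28²) = 1/(-7 + 784) = 1/777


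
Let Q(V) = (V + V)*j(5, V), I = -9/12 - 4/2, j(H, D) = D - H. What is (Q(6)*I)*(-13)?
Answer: 429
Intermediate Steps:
I = -11/4 (I = -9*1/12 - 4*1/2 = -3/4 - 2 = -11/4 ≈ -2.7500)
Q(V) = 2*V*(-5 + V) (Q(V) = (V + V)*(V - 1*5) = (2*V)*(V - 5) = (2*V)*(-5 + V) = 2*V*(-5 + V))
(Q(6)*I)*(-13) = ((2*6*(-5 + 6))*(-11/4))*(-13) = ((2*6*1)*(-11/4))*(-13) = (12*(-11/4))*(-13) = -33*(-13) = 429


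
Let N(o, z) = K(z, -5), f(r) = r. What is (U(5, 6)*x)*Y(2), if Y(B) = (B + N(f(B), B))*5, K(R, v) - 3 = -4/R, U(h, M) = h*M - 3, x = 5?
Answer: 2025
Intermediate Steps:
U(h, M) = -3 + M*h (U(h, M) = M*h - 3 = -3 + M*h)
K(R, v) = 3 - 4/R
N(o, z) = 3 - 4/z
Y(B) = 15 - 20/B + 5*B (Y(B) = (B + (3 - 4/B))*5 = (3 + B - 4/B)*5 = 15 - 20/B + 5*B)
(U(5, 6)*x)*Y(2) = ((-3 + 6*5)*5)*(15 - 20/2 + 5*2) = ((-3 + 30)*5)*(15 - 20*½ + 10) = (27*5)*(15 - 10 + 10) = 135*15 = 2025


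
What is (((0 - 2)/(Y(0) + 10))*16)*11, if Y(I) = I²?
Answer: -176/5 ≈ -35.200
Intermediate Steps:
(((0 - 2)/(Y(0) + 10))*16)*11 = (((0 - 2)/(0² + 10))*16)*11 = (-2/(0 + 10)*16)*11 = (-2/10*16)*11 = (-2*⅒*16)*11 = -⅕*16*11 = -16/5*11 = -176/5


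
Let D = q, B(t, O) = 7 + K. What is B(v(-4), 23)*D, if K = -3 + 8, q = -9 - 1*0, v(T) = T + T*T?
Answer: -108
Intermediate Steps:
v(T) = T + T²
q = -9 (q = -9 + 0 = -9)
K = 5
B(t, O) = 12 (B(t, O) = 7 + 5 = 12)
D = -9
B(v(-4), 23)*D = 12*(-9) = -108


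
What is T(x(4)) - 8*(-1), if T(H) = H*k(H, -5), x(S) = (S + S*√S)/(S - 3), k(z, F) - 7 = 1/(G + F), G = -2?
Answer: 632/7 ≈ 90.286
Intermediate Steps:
k(z, F) = 7 + 1/(-2 + F)
x(S) = (S + S^(3/2))/(-3 + S)
T(H) = 48*H/7 (T(H) = H*((-13 + 7*(-5))/(-2 - 5)) = H*((-13 - 35)/(-7)) = H*(-⅐*(-48)) = H*(48/7) = 48*H/7)
T(x(4)) - 8*(-1) = 48*((4 + 4^(3/2))/(-3 + 4))/7 - 8*(-1) = 48*((4 + 8)/1)/7 - 1*(-8) = 48*(1*12)/7 + 8 = (48/7)*12 + 8 = 576/7 + 8 = 632/7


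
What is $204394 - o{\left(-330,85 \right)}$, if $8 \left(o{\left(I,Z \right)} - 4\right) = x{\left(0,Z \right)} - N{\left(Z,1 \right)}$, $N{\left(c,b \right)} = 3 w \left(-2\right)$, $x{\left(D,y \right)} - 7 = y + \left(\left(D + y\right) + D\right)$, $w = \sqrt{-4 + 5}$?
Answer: $\frac{1634937}{8} \approx 2.0437 \cdot 10^{5}$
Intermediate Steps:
$w = 1$ ($w = \sqrt{1} = 1$)
$x{\left(D,y \right)} = 7 + 2 D + 2 y$ ($x{\left(D,y \right)} = 7 + \left(y + \left(\left(D + y\right) + D\right)\right) = 7 + \left(y + \left(y + 2 D\right)\right) = 7 + \left(2 D + 2 y\right) = 7 + 2 D + 2 y$)
$N{\left(c,b \right)} = -6$ ($N{\left(c,b \right)} = 3 \cdot 1 \left(-2\right) = 3 \left(-2\right) = -6$)
$o{\left(I,Z \right)} = \frac{45}{8} + \frac{Z}{4}$ ($o{\left(I,Z \right)} = 4 + \frac{\left(7 + 2 \cdot 0 + 2 Z\right) - -6}{8} = 4 + \frac{\left(7 + 0 + 2 Z\right) + 6}{8} = 4 + \frac{\left(7 + 2 Z\right) + 6}{8} = 4 + \frac{13 + 2 Z}{8} = 4 + \left(\frac{13}{8} + \frac{Z}{4}\right) = \frac{45}{8} + \frac{Z}{4}$)
$204394 - o{\left(-330,85 \right)} = 204394 - \left(\frac{45}{8} + \frac{1}{4} \cdot 85\right) = 204394 - \left(\frac{45}{8} + \frac{85}{4}\right) = 204394 - \frac{215}{8} = \frac{1634937}{8}$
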